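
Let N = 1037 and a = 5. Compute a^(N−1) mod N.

361

5^1 ≡ 5 (mod 1037)
5^2 ≡ 5^2 = 25 ≡ 25 (mod 1037)
5^4 ≡ 25^2 = 625 ≡ 625 (mod 1037)
5^8 ≡ 625^2 = 390625 ≡ 713 (mod 1037)
5^16 ≡ 713^2 = 508369 ≡ 239 (mod 1037)
5^32 ≡ 239^2 = 57121 ≡ 86 (mod 1037)
5^64 ≡ 86^2 = 7396 ≡ 137 (mod 1037)
5^128 ≡ 137^2 = 18769 ≡ 103 (mod 1037)
5^256 ≡ 103^2 = 10609 ≡ 239 (mod 1037)
5^512 ≡ 239^2 = 57121 ≡ 86 (mod 1037)
5^1024 ≡ 86^2 = 7396 ≡ 137 (mod 1037)
1036 = 1024 + 8 + 4 in binary powers of 2.
So 5^1036 ≡ 137 · 713 · 625 ≡ 361 (mod 1037).
Since 361 ≠ 1, base 5 is a Fermat witness: 1037 is composite.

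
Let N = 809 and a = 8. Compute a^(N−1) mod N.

1

8^1 ≡ 8 (mod 809)
8^2 ≡ 8^2 = 64 ≡ 64 (mod 809)
8^4 ≡ 64^2 = 4096 ≡ 51 (mod 809)
8^8 ≡ 51^2 = 2601 ≡ 174 (mod 809)
8^16 ≡ 174^2 = 30276 ≡ 343 (mod 809)
8^32 ≡ 343^2 = 117649 ≡ 344 (mod 809)
8^64 ≡ 344^2 = 118336 ≡ 222 (mod 809)
8^128 ≡ 222^2 = 49284 ≡ 744 (mod 809)
8^256 ≡ 744^2 = 553536 ≡ 180 (mod 809)
8^512 ≡ 180^2 = 32400 ≡ 40 (mod 809)
808 = 512 + 256 + 32 + 8 in binary powers of 2.
So 8^808 ≡ 40 · 180 · 344 · 174 ≡ 1 (mod 809).
Since the result is 1, base 8 gives no evidence that 809 is composite.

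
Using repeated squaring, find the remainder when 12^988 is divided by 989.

12^1 ≡ 12 (mod 989)
12^2 ≡ 12^2 = 144 ≡ 144 (mod 989)
12^4 ≡ 144^2 = 20736 ≡ 956 (mod 989)
12^8 ≡ 956^2 = 913936 ≡ 100 (mod 989)
12^16 ≡ 100^2 = 10000 ≡ 110 (mod 989)
12^32 ≡ 110^2 = 12100 ≡ 232 (mod 989)
12^64 ≡ 232^2 = 53824 ≡ 418 (mod 989)
12^128 ≡ 418^2 = 174724 ≡ 660 (mod 989)
12^256 ≡ 660^2 = 435600 ≡ 440 (mod 989)
12^512 ≡ 440^2 = 193600 ≡ 745 (mod 989)
988 = 512 + 256 + 128 + 64 + 16 + 8 + 4 in binary powers of 2.
So 12^988 ≡ 745 · 440 · 660 · 418 · 110 · 100 · 956 ≡ 418 (mod 989).
Since 418 ≠ 1, base 12 is a Fermat witness: 989 is composite.

418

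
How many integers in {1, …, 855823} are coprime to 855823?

Factor: 855823 = 47 · 131 · 139.
φ(855823) = (47−1) · (131−1) · (139−1) = 46 · 130 · 138 = 825240.

825240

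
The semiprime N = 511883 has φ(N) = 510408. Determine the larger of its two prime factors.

φ(n) = (p−1)(q−1) = n − (p+q) + 1, so p + q = 511883 − 510408 + 1 = 1476.
p and q are the roots of t² − 1476t + 511883 = 0.
Discriminant: 1476² − 4·511883 = 2178576 − 2047532 = 131044; √131044 = 362.
q = (1476 − 362)/2 = 557, p = (1476 + 362)/2 = 919.
Check: 557 · 919 = 511883.

919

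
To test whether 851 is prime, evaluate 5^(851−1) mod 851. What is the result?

818

5^1 ≡ 5 (mod 851)
5^2 ≡ 5^2 = 25 ≡ 25 (mod 851)
5^4 ≡ 25^2 = 625 ≡ 625 (mod 851)
5^8 ≡ 625^2 = 390625 ≡ 16 (mod 851)
5^16 ≡ 16^2 = 256 ≡ 256 (mod 851)
5^32 ≡ 256^2 = 65536 ≡ 9 (mod 851)
5^64 ≡ 9^2 = 81 ≡ 81 (mod 851)
5^128 ≡ 81^2 = 6561 ≡ 604 (mod 851)
5^256 ≡ 604^2 = 364816 ≡ 588 (mod 851)
5^512 ≡ 588^2 = 345744 ≡ 238 (mod 851)
850 = 512 + 256 + 64 + 16 + 2 in binary powers of 2.
So 5^850 ≡ 238 · 588 · 81 · 256 · 25 ≡ 818 (mod 851).
Since 818 ≠ 1, base 5 is a Fermat witness: 851 is composite.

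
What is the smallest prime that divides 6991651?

6991651 is odd.
Digit sum 37, not divisible by 3.
Ends in 1: not divisible by 5.
7: 6991651 = 7·998807 + 2
11: 6991651 = 11·635604 + 7
13: 6991651 = 13·537819 + 4
17: 6991651 = 17·411273 + 10
19: 6991651 = 19·367981 + 12
23: 6991651 = 23·303984 + 19
29: 6991651 = 29·241091 + 12
31: 6991651 = 31·225537 + 4
37: 6991651 = 37·188963 + 20
41: 6991651 = 41·170528 + 3
43: 6991651 = 43·162596 + 23
47: 6991651 = 47·148758 + 25
53: 6991651 = 53·131917 + 50
59: 6991651 = 59·118502 + 33
61: 6991651 = 61·114617 + 14
67: 6991651 = 67·104353

67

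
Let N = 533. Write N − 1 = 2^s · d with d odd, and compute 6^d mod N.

188

533 − 1 = 532 = 2^2 · 133, so d = 133.
6^1 ≡ 6 (mod 533)
6^2 ≡ 6^2 = 36 ≡ 36 (mod 533)
6^4 ≡ 36^2 = 1296 ≡ 230 (mod 533)
6^8 ≡ 230^2 = 52900 ≡ 133 (mod 533)
6^16 ≡ 133^2 = 17689 ≡ 100 (mod 533)
6^32 ≡ 100^2 = 10000 ≡ 406 (mod 533)
6^64 ≡ 406^2 = 164836 ≡ 139 (mod 533)
6^128 ≡ 139^2 = 19321 ≡ 133 (mod 533)
133 = 128 + 4 + 1 in binary powers of 2.
So 6^133 ≡ 133 · 230 · 6 ≡ 188 (mod 533).
Squaring chain: 188 → 166; never reaches −1, so base 6 is a Miller–Rabin witness that 533 is composite.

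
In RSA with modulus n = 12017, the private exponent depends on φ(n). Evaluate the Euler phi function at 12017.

Factor: 12017 = 61 · 197.
φ(12017) = (61−1) · (197−1) = 60 · 196 = 11760.

11760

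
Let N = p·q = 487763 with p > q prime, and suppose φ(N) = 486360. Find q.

φ(n) = (p−1)(q−1) = n − (p+q) + 1, so p + q = 487763 − 486360 + 1 = 1404.
p and q are the roots of t² − 1404t + 487763 = 0.
Discriminant: 1404² − 4·487763 = 1971216 − 1951052 = 20164; √20164 = 142.
q = (1404 − 142)/2 = 631, p = (1404 + 142)/2 = 773.
Check: 631 · 773 = 487763.

631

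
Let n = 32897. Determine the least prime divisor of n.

67

32897 is odd.
Digit sum 29, not divisible by 3.
Ends in 7: not divisible by 5.
7: 32897 = 7·4699 + 4
11: 32897 = 11·2990 + 7
13: 32897 = 13·2530 + 7
17: 32897 = 17·1935 + 2
19: 32897 = 19·1731 + 8
23: 32897 = 23·1430 + 7
29: 32897 = 29·1134 + 11
31: 32897 = 31·1061 + 6
37: 32897 = 37·889 + 4
41: 32897 = 41·802 + 15
43: 32897 = 43·765 + 2
47: 32897 = 47·699 + 44
53: 32897 = 53·620 + 37
59: 32897 = 59·557 + 34
61: 32897 = 61·539 + 18
67: 32897 = 67·491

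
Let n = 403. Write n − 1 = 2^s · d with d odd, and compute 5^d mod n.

187

403 − 1 = 402 = 2^1 · 201, so d = 201.
5^1 ≡ 5 (mod 403)
5^2 ≡ 5^2 = 25 ≡ 25 (mod 403)
5^4 ≡ 25^2 = 625 ≡ 222 (mod 403)
5^8 ≡ 222^2 = 49284 ≡ 118 (mod 403)
5^16 ≡ 118^2 = 13924 ≡ 222 (mod 403)
5^32 ≡ 222^2 = 49284 ≡ 118 (mod 403)
5^64 ≡ 118^2 = 13924 ≡ 222 (mod 403)
5^128 ≡ 222^2 = 49284 ≡ 118 (mod 403)
201 = 128 + 64 + 8 + 1 in binary powers of 2.
So 5^201 ≡ 118 · 222 · 118 · 5 ≡ 187 (mod 403).
Squaring chain: 187; never reaches −1, so base 5 is a Miller–Rabin witness that 403 is composite.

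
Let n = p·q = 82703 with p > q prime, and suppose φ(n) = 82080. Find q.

φ(n) = (p−1)(q−1) = n − (p+q) + 1, so p + q = 82703 − 82080 + 1 = 624.
p and q are the roots of t² − 624t + 82703 = 0.
Discriminant: 624² − 4·82703 = 389376 − 330812 = 58564; √58564 = 242.
q = (624 − 242)/2 = 191, p = (624 + 242)/2 = 433.
Check: 191 · 433 = 82703.

191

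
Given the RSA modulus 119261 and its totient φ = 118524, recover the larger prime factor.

499

φ(n) = (p−1)(q−1) = n − (p+q) + 1, so p + q = 119261 − 118524 + 1 = 738.
p and q are the roots of t² − 738t + 119261 = 0.
Discriminant: 738² − 4·119261 = 544644 − 477044 = 67600; √67600 = 260.
q = (738 − 260)/2 = 239, p = (738 + 260)/2 = 499.
Check: 239 · 499 = 119261.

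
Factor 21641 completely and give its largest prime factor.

67

21641 = 17 · 1273
1273 = 19 · 67
67 is prime.
So 21641 = 17 · 19 · 67; the largest prime factor is 67.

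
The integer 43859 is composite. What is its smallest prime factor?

43859 is odd.
Digit sum 29, not divisible by 3.
Ends in 9: not divisible by 5.
7: 43859 = 7·6265 + 4
11: 43859 = 11·3987 + 2
13: 43859 = 13·3373 + 10
17: 43859 = 17·2579 + 16
19: 43859 = 19·2308 + 7
23: 43859 = 23·1906 + 21
29: 43859 = 29·1512 + 11
31: 43859 = 31·1414 + 25
37: 43859 = 37·1185 + 14
41: 43859 = 41·1069 + 30
43: 43859 = 43·1019 + 42
47: 43859 = 47·933 + 8
53: 43859 = 53·827 + 28
59: 43859 = 59·743 + 22
61: 43859 = 61·719

61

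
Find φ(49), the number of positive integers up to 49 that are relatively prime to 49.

Factor: 49 = 7^2.
φ(49) = 7^1·(7−1) = 42.

42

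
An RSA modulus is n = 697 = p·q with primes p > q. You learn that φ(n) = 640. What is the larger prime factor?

41

φ(n) = (p−1)(q−1) = n − (p+q) + 1, so p + q = 697 − 640 + 1 = 58.
p and q are the roots of t² − 58t + 697 = 0.
Discriminant: 58² − 4·697 = 3364 − 2788 = 576; √576 = 24.
q = (58 − 24)/2 = 17, p = (58 + 24)/2 = 41.
Check: 17 · 41 = 697.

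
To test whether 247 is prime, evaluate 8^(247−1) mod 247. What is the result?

77

8^1 ≡ 8 (mod 247)
8^2 ≡ 8^2 = 64 ≡ 64 (mod 247)
8^4 ≡ 64^2 = 4096 ≡ 144 (mod 247)
8^8 ≡ 144^2 = 20736 ≡ 235 (mod 247)
8^16 ≡ 235^2 = 55225 ≡ 144 (mod 247)
8^32 ≡ 144^2 = 20736 ≡ 235 (mod 247)
8^64 ≡ 235^2 = 55225 ≡ 144 (mod 247)
8^128 ≡ 144^2 = 20736 ≡ 235 (mod 247)
246 = 128 + 64 + 32 + 16 + 4 + 2 in binary powers of 2.
So 8^246 ≡ 235 · 144 · 235 · 144 · 144 · 64 ≡ 77 (mod 247).
Since 77 ≠ 1, base 8 is a Fermat witness: 247 is composite.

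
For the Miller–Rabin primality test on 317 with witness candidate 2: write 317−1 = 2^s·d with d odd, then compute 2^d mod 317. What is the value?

203

317 − 1 = 316 = 2^2 · 79, so d = 79.
2^1 ≡ 2 (mod 317)
2^2 ≡ 2^2 = 4 ≡ 4 (mod 317)
2^4 ≡ 4^2 = 16 ≡ 16 (mod 317)
2^8 ≡ 16^2 = 256 ≡ 256 (mod 317)
2^16 ≡ 256^2 = 65536 ≡ 234 (mod 317)
2^32 ≡ 234^2 = 54756 ≡ 232 (mod 317)
2^64 ≡ 232^2 = 53824 ≡ 251 (mod 317)
79 = 64 + 8 + 4 + 2 + 1 in binary powers of 2.
So 2^79 ≡ 251 · 256 · 16 · 4 · 2 ≡ 203 (mod 317).
Squaring chain: 203 → 316; reaches −1, so base 2 does not prove 317 composite.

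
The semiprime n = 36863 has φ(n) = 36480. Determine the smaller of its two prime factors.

191

φ(n) = (p−1)(q−1) = n − (p+q) + 1, so p + q = 36863 − 36480 + 1 = 384.
p and q are the roots of t² − 384t + 36863 = 0.
Discriminant: 384² − 4·36863 = 147456 − 147452 = 4; √4 = 2.
q = (384 − 2)/2 = 191, p = (384 + 2)/2 = 193.
Check: 191 · 193 = 36863.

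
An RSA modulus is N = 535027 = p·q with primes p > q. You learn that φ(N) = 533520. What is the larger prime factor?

φ(n) = (p−1)(q−1) = n − (p+q) + 1, so p + q = 535027 − 533520 + 1 = 1508.
p and q are the roots of t² − 1508t + 535027 = 0.
Discriminant: 1508² − 4·535027 = 2274064 − 2140108 = 133956; √133956 = 366.
q = (1508 − 366)/2 = 571, p = (1508 + 366)/2 = 937.
Check: 571 · 937 = 535027.

937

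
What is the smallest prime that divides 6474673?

6474673 is odd.
Digit sum 37, not divisible by 3.
Ends in 3: not divisible by 5.
7: 6474673 = 7·924953 + 2
11: 6474673 = 11·588606 + 7
13: 6474673 = 13·498051 + 10
17: 6474673 = 17·380863 + 2
19: 6474673 = 19·340772 + 5
23: 6474673 = 23·281507 + 12
29: 6474673 = 29·223264 + 17
31: 6474673 = 31·208860 + 13
37: 6474673 = 37·174991 + 6
41: 6474673 = 41·157918 + 35
43: 6474673 = 43·150573 + 34
47: 6474673 = 47·137759

47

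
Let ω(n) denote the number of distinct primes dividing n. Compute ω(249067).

249067 = 7^2 · 5083
5083 = 13 · 391
391 = 17 · 23
249067 = 7^2 · 13 · 17 · 23, which has 4 distinct prime factors.

4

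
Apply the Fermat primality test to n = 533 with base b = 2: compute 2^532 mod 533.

2^1 ≡ 2 (mod 533)
2^2 ≡ 2^2 = 4 ≡ 4 (mod 533)
2^4 ≡ 4^2 = 16 ≡ 16 (mod 533)
2^8 ≡ 16^2 = 256 ≡ 256 (mod 533)
2^16 ≡ 256^2 = 65536 ≡ 510 (mod 533)
2^32 ≡ 510^2 = 260100 ≡ 529 (mod 533)
2^64 ≡ 529^2 = 279841 ≡ 16 (mod 533)
2^128 ≡ 16^2 = 256 ≡ 256 (mod 533)
2^256 ≡ 256^2 = 65536 ≡ 510 (mod 533)
2^512 ≡ 510^2 = 260100 ≡ 529 (mod 533)
532 = 512 + 16 + 4 in binary powers of 2.
So 2^532 ≡ 529 · 510 · 16 ≡ 406 (mod 533).
Since 406 ≠ 1, base 2 is a Fermat witness: 533 is composite.

406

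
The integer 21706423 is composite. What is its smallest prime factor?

61

21706423 is odd.
Digit sum 25, not divisible by 3.
Ends in 3: not divisible by 5.
7: 21706423 = 7·3100917 + 4
11: 21706423 = 11·1973311 + 2
13: 21706423 = 13·1669724 + 11
17: 21706423 = 17·1276848 + 7
19: 21706423 = 19·1142443 + 6
23: 21706423 = 23·943757 + 12
29: 21706423 = 29·748497 + 10
31: 21706423 = 31·700207 + 6
37: 21706423 = 37·586660 + 3
41: 21706423 = 41·529424 + 39
43: 21706423 = 43·504800 + 23
47: 21706423 = 47·461838 + 37
53: 21706423 = 53·409555 + 8
59: 21706423 = 59·367905 + 28
61: 21706423 = 61·355843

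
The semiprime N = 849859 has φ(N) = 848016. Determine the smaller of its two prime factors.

φ(n) = (p−1)(q−1) = n − (p+q) + 1, so p + q = 849859 − 848016 + 1 = 1844.
p and q are the roots of t² − 1844t + 849859 = 0.
Discriminant: 1844² − 4·849859 = 3400336 − 3399436 = 900; √900 = 30.
q = (1844 − 30)/2 = 907, p = (1844 + 30)/2 = 937.
Check: 907 · 937 = 849859.

907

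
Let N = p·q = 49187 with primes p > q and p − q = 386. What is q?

101

Since p = q + 386, we have 49187 = q(q + 386), so q² + 386q − 49187 = 0.
Discriminant: 386² + 4·49187 = 148996 + 196748 = 345744; √345744 = 588.
q = (−386 + 588)/2 = 101, and p = q + 386 = 487.
Check: 101 · 487 = 49187.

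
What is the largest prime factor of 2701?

73

2701 = 37 · 73
73 is prime.
So 2701 = 37 · 73; the largest prime factor is 73.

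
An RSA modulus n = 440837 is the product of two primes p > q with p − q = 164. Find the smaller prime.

587

Since p = q + 164, we have 440837 = q(q + 164), so q² + 164q − 440837 = 0.
Discriminant: 164² + 4·440837 = 26896 + 1763348 = 1790244; √1790244 = 1338.
q = (−164 + 1338)/2 = 587, and p = q + 164 = 751.
Check: 587 · 751 = 440837.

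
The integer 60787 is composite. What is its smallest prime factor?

89

60787 is odd.
Digit sum 28, not divisible by 3.
Ends in 7: not divisible by 5.
7: 60787 = 7·8683 + 6
11: 60787 = 11·5526 + 1
13: 60787 = 13·4675 + 12
17: 60787 = 17·3575 + 12
19: 60787 = 19·3199 + 6
23: 60787 = 23·2642 + 21
29: 60787 = 29·2096 + 3
31: 60787 = 31·1960 + 27
37: 60787 = 37·1642 + 33
41: 60787 = 41·1482 + 25
43: 60787 = 43·1413 + 28
47: 60787 = 47·1293 + 16
53: 60787 = 53·1146 + 49
59: 60787 = 59·1030 + 17
61: 60787 = 61·996 + 31
67: 60787 = 67·907 + 18
71: 60787 = 71·856 + 11
73: 60787 = 73·832 + 51
79: 60787 = 79·769 + 36
83: 60787 = 83·732 + 31
89: 60787 = 89·683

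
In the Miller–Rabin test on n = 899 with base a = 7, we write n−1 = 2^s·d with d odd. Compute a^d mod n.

899 − 1 = 898 = 2^1 · 449, so d = 449.
7^1 ≡ 7 (mod 899)
7^2 ≡ 7^2 = 49 ≡ 49 (mod 899)
7^4 ≡ 49^2 = 2401 ≡ 603 (mod 899)
7^8 ≡ 603^2 = 363609 ≡ 413 (mod 899)
7^16 ≡ 413^2 = 170569 ≡ 658 (mod 899)
7^32 ≡ 658^2 = 432964 ≡ 545 (mod 899)
7^64 ≡ 545^2 = 297025 ≡ 355 (mod 899)
7^128 ≡ 355^2 = 126025 ≡ 165 (mod 899)
7^256 ≡ 165^2 = 27225 ≡ 255 (mod 899)
449 = 256 + 128 + 64 + 1 in binary powers of 2.
So 7^449 ≡ 255 · 165 · 355 · 7 ≡ 877 (mod 899).
Squaring chain: 877; never reaches −1, so base 7 is a Miller–Rabin witness that 899 is composite.

877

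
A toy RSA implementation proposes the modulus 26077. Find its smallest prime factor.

89

26077 is odd.
Digit sum 22, not divisible by 3.
Ends in 7: not divisible by 5.
7: 26077 = 7·3725 + 2
11: 26077 = 11·2370 + 7
13: 26077 = 13·2005 + 12
17: 26077 = 17·1533 + 16
19: 26077 = 19·1372 + 9
23: 26077 = 23·1133 + 18
29: 26077 = 29·899 + 6
31: 26077 = 31·841 + 6
37: 26077 = 37·704 + 29
41: 26077 = 41·636 + 1
43: 26077 = 43·606 + 19
47: 26077 = 47·554 + 39
53: 26077 = 53·492 + 1
59: 26077 = 59·441 + 58
61: 26077 = 61·427 + 30
67: 26077 = 67·389 + 14
71: 26077 = 71·367 + 20
73: 26077 = 73·357 + 16
79: 26077 = 79·330 + 7
83: 26077 = 83·314 + 15
89: 26077 = 89·293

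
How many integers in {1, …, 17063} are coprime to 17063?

Factor: 17063 = 113 · 151.
φ(17063) = (113−1) · (151−1) = 112 · 150 = 16800.

16800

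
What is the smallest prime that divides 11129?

11129 is odd.
Digit sum 14, not divisible by 3.
Ends in 9: not divisible by 5.
7: 11129 = 7·1589 + 6
11: 11129 = 11·1011 + 8
13: 11129 = 13·856 + 1
17: 11129 = 17·654 + 11
19: 11129 = 19·585 + 14
23: 11129 = 23·483 + 20
29: 11129 = 29·383 + 22
31: 11129 = 31·359

31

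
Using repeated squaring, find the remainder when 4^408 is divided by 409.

1

4^1 ≡ 4 (mod 409)
4^2 ≡ 4^2 = 16 ≡ 16 (mod 409)
4^4 ≡ 16^2 = 256 ≡ 256 (mod 409)
4^8 ≡ 256^2 = 65536 ≡ 96 (mod 409)
4^16 ≡ 96^2 = 9216 ≡ 218 (mod 409)
4^32 ≡ 218^2 = 47524 ≡ 80 (mod 409)
4^64 ≡ 80^2 = 6400 ≡ 265 (mod 409)
4^128 ≡ 265^2 = 70225 ≡ 286 (mod 409)
4^256 ≡ 286^2 = 81796 ≡ 405 (mod 409)
408 = 256 + 128 + 16 + 8 in binary powers of 2.
So 4^408 ≡ 405 · 286 · 218 · 96 ≡ 1 (mod 409).
Since the result is 1, base 4 gives no evidence that 409 is composite.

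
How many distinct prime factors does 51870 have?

6

51870 = 2 · 25935
25935 = 3 · 8645
8645 = 5 · 1729
1729 = 7 · 247
247 = 13 · 19
51870 = 2 · 3 · 5 · 7 · 13 · 19, which has 6 distinct prime factors.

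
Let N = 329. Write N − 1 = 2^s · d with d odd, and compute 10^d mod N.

329 − 1 = 328 = 2^3 · 41, so d = 41.
10^1 ≡ 10 (mod 329)
10^2 ≡ 10^2 = 100 ≡ 100 (mod 329)
10^4 ≡ 100^2 = 10000 ≡ 130 (mod 329)
10^8 ≡ 130^2 = 16900 ≡ 121 (mod 329)
10^16 ≡ 121^2 = 14641 ≡ 165 (mod 329)
10^32 ≡ 165^2 = 27225 ≡ 247 (mod 329)
41 = 32 + 8 + 1 in binary powers of 2.
So 10^41 ≡ 247 · 121 · 10 ≡ 138 (mod 329).
Squaring chain: 138 → 291 → 128; never reaches −1, so base 10 is a Miller–Rabin witness that 329 is composite.

138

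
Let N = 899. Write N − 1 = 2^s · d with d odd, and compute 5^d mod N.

614

899 − 1 = 898 = 2^1 · 449, so d = 449.
5^1 ≡ 5 (mod 899)
5^2 ≡ 5^2 = 25 ≡ 25 (mod 899)
5^4 ≡ 25^2 = 625 ≡ 625 (mod 899)
5^8 ≡ 625^2 = 390625 ≡ 459 (mod 899)
5^16 ≡ 459^2 = 210681 ≡ 315 (mod 899)
5^32 ≡ 315^2 = 99225 ≡ 335 (mod 899)
5^64 ≡ 335^2 = 112225 ≡ 749 (mod 899)
5^128 ≡ 749^2 = 561001 ≡ 25 (mod 899)
5^256 ≡ 25^2 = 625 ≡ 625 (mod 899)
449 = 256 + 128 + 64 + 1 in binary powers of 2.
So 5^449 ≡ 625 · 25 · 749 · 5 ≡ 614 (mod 899).
Squaring chain: 614; never reaches −1, so base 5 is a Miller–Rabin witness that 899 is composite.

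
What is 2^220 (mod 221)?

16

2^1 ≡ 2 (mod 221)
2^2 ≡ 2^2 = 4 ≡ 4 (mod 221)
2^4 ≡ 4^2 = 16 ≡ 16 (mod 221)
2^8 ≡ 16^2 = 256 ≡ 35 (mod 221)
2^16 ≡ 35^2 = 1225 ≡ 120 (mod 221)
2^32 ≡ 120^2 = 14400 ≡ 35 (mod 221)
2^64 ≡ 35^2 = 1225 ≡ 120 (mod 221)
2^128 ≡ 120^2 = 14400 ≡ 35 (mod 221)
220 = 128 + 64 + 16 + 8 + 4 in binary powers of 2.
So 2^220 ≡ 35 · 120 · 120 · 35 · 16 ≡ 16 (mod 221).
Since 16 ≠ 1, base 2 is a Fermat witness: 221 is composite.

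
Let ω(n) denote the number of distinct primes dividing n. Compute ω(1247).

1247 = 29 · 43
1247 = 29 · 43, which has 2 distinct prime factors.

2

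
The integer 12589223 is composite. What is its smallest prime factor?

12589223 is odd.
Digit sum 32, not divisible by 3.
Ends in 3: not divisible by 5.
7: 12589223 = 7·1798460 + 3
11: 12589223 = 11·1144474 + 9
13: 12589223 = 13·968401 + 10
17: 12589223 = 17·740542 + 9
19: 12589223 = 19·662590 + 13
23: 12589223 = 23·547357 + 12
29: 12589223 = 29·434111 + 4
31: 12589223 = 31·406103 + 30
37: 12589223 = 37·340249 + 10
41: 12589223 = 41·307054 + 9
43: 12589223 = 43·292772 + 27
47: 12589223 = 47·267855 + 38
53: 12589223 = 53·237532 + 27
59: 12589223 = 59·213376 + 39
61: 12589223 = 61·206380 + 43
67: 12589223 = 67·187898 + 57
71: 12589223 = 71·177313

71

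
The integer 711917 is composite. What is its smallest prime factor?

711917 is odd.
Digit sum 26, not divisible by 3.
Ends in 7: not divisible by 5.
7: 711917 = 7·101702 + 3
11: 711917 = 11·64719 + 8
13: 711917 = 13·54762 + 11
17: 711917 = 17·41877 + 8
19: 711917 = 19·37469 + 6
23: 711917 = 23·30952 + 21
29: 711917 = 29·24548 + 25
31: 711917 = 31·22965 + 2
37: 711917 = 37·19241

37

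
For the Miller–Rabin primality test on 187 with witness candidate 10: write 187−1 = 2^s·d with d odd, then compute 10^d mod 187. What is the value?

164

187 − 1 = 186 = 2^1 · 93, so d = 93.
10^1 ≡ 10 (mod 187)
10^2 ≡ 10^2 = 100 ≡ 100 (mod 187)
10^4 ≡ 100^2 = 10000 ≡ 89 (mod 187)
10^8 ≡ 89^2 = 7921 ≡ 67 (mod 187)
10^16 ≡ 67^2 = 4489 ≡ 1 (mod 187)
10^32 ≡ 1^2 = 1 ≡ 1 (mod 187)
10^64 ≡ 1^2 = 1 ≡ 1 (mod 187)
93 = 64 + 16 + 8 + 4 + 1 in binary powers of 2.
So 10^93 ≡ 1 · 1 · 67 · 89 · 10 ≡ 164 (mod 187).
Squaring chain: 164; never reaches −1, so base 10 is a Miller–Rabin witness that 187 is composite.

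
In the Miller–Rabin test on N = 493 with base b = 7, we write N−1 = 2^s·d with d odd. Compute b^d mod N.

493 − 1 = 492 = 2^2 · 123, so d = 123.
7^1 ≡ 7 (mod 493)
7^2 ≡ 7^2 = 49 ≡ 49 (mod 493)
7^4 ≡ 49^2 = 2401 ≡ 429 (mod 493)
7^8 ≡ 429^2 = 184041 ≡ 152 (mod 493)
7^16 ≡ 152^2 = 23104 ≡ 426 (mod 493)
7^32 ≡ 426^2 = 181476 ≡ 52 (mod 493)
7^64 ≡ 52^2 = 2704 ≡ 239 (mod 493)
123 = 64 + 32 + 16 + 8 + 2 + 1 in binary powers of 2.
So 7^123 ≡ 239 · 52 · 426 · 152 · 49 · 7 ≡ 371 (mod 493).
Squaring chain: 371 → 94; never reaches −1, so base 7 is a Miller–Rabin witness that 493 is composite.

371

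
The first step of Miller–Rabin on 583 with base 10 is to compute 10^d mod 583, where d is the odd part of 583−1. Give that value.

583 − 1 = 582 = 2^1 · 291, so d = 291.
10^1 ≡ 10 (mod 583)
10^2 ≡ 10^2 = 100 ≡ 100 (mod 583)
10^4 ≡ 100^2 = 10000 ≡ 89 (mod 583)
10^8 ≡ 89^2 = 7921 ≡ 342 (mod 583)
10^16 ≡ 342^2 = 116964 ≡ 364 (mod 583)
10^32 ≡ 364^2 = 132496 ≡ 155 (mod 583)
10^64 ≡ 155^2 = 24025 ≡ 122 (mod 583)
10^128 ≡ 122^2 = 14884 ≡ 309 (mod 583)
10^256 ≡ 309^2 = 95481 ≡ 452 (mod 583)
291 = 256 + 32 + 2 + 1 in binary powers of 2.
So 10^291 ≡ 452 · 155 · 100 · 10 ≡ 307 (mod 583).
Squaring chain: 307; never reaches −1, so base 10 is a Miller–Rabin witness that 583 is composite.

307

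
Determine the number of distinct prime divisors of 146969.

146969 = 47 · 3127
3127 = 53 · 59
146969 = 47 · 53 · 59, which has 3 distinct prime factors.

3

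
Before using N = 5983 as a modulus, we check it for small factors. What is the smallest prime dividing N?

31

5983 is odd.
Digit sum 25, not divisible by 3.
Ends in 3: not divisible by 5.
7: 5983 = 7·854 + 5
11: 5983 = 11·543 + 10
13: 5983 = 13·460 + 3
17: 5983 = 17·351 + 16
19: 5983 = 19·314 + 17
23: 5983 = 23·260 + 3
29: 5983 = 29·206 + 9
31: 5983 = 31·193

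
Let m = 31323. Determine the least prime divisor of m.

3

31323 is odd.
Digit sum 12, divisible by 3.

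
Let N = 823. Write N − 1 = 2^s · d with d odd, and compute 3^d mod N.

823 − 1 = 822 = 2^1 · 411, so d = 411.
3^1 ≡ 3 (mod 823)
3^2 ≡ 3^2 = 9 ≡ 9 (mod 823)
3^4 ≡ 9^2 = 81 ≡ 81 (mod 823)
3^8 ≡ 81^2 = 6561 ≡ 800 (mod 823)
3^16 ≡ 800^2 = 640000 ≡ 529 (mod 823)
3^32 ≡ 529^2 = 279841 ≡ 21 (mod 823)
3^64 ≡ 21^2 = 441 ≡ 441 (mod 823)
3^128 ≡ 441^2 = 194481 ≡ 253 (mod 823)
3^256 ≡ 253^2 = 64009 ≡ 638 (mod 823)
411 = 256 + 128 + 16 + 8 + 2 + 1 in binary powers of 2.
So 3^411 ≡ 638 · 253 · 529 · 800 · 9 · 3 ≡ 822 (mod 823).
Since 3^d ≡ 822 (mod 823), base 3 does not prove 823 composite.

822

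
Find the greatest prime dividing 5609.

5609 = 71 · 79
79 is prime.
So 5609 = 71 · 79; the largest prime factor is 79.

79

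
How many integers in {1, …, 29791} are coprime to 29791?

28830

Factor: 29791 = 31^3.
φ(29791) = 31^2·(31−1) = 28830.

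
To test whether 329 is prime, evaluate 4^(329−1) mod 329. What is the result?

4^1 ≡ 4 (mod 329)
4^2 ≡ 4^2 = 16 ≡ 16 (mod 329)
4^4 ≡ 16^2 = 256 ≡ 256 (mod 329)
4^8 ≡ 256^2 = 65536 ≡ 65 (mod 329)
4^16 ≡ 65^2 = 4225 ≡ 277 (mod 329)
4^32 ≡ 277^2 = 76729 ≡ 72 (mod 329)
4^64 ≡ 72^2 = 5184 ≡ 249 (mod 329)
4^128 ≡ 249^2 = 62001 ≡ 149 (mod 329)
4^256 ≡ 149^2 = 22201 ≡ 158 (mod 329)
328 = 256 + 64 + 8 in binary powers of 2.
So 4^328 ≡ 158 · 249 · 65 ≡ 242 (mod 329).
Since 242 ≠ 1, base 4 is a Fermat witness: 329 is composite.

242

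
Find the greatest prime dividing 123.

41

123 = 3 · 41
41 is prime.
So 123 = 3 · 41; the largest prime factor is 41.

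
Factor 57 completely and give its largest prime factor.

19

57 = 3 · 19
19 is prime.
So 57 = 3 · 19; the largest prime factor is 19.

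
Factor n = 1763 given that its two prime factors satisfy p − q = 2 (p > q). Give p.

43

Since p = q + 2, we have 1763 = q(q + 2), so q² + 2q − 1763 = 0.
Discriminant: 2² + 4·1763 = 4 + 7052 = 7056; √7056 = 84.
q = (−2 + 84)/2 = 41, and p = q + 2 = 43.
Check: 41 · 43 = 1763.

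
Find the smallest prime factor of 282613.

41

282613 is odd.
Digit sum 22, not divisible by 3.
Ends in 3: not divisible by 5.
7: 282613 = 7·40373 + 2
11: 282613 = 11·25692 + 1
13: 282613 = 13·21739 + 6
17: 282613 = 17·16624 + 5
19: 282613 = 19·14874 + 7
23: 282613 = 23·12287 + 12
29: 282613 = 29·9745 + 8
31: 282613 = 31·9116 + 17
37: 282613 = 37·7638 + 7
41: 282613 = 41·6893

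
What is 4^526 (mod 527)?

4^1 ≡ 4 (mod 527)
4^2 ≡ 4^2 = 16 ≡ 16 (mod 527)
4^4 ≡ 16^2 = 256 ≡ 256 (mod 527)
4^8 ≡ 256^2 = 65536 ≡ 188 (mod 527)
4^16 ≡ 188^2 = 35344 ≡ 35 (mod 527)
4^32 ≡ 35^2 = 1225 ≡ 171 (mod 527)
4^64 ≡ 171^2 = 29241 ≡ 256 (mod 527)
4^128 ≡ 256^2 = 65536 ≡ 188 (mod 527)
4^256 ≡ 188^2 = 35344 ≡ 35 (mod 527)
4^512 ≡ 35^2 = 1225 ≡ 171 (mod 527)
526 = 512 + 8 + 4 + 2 in binary powers of 2.
So 4^526 ≡ 171 · 188 · 256 · 16 ≡ 407 (mod 527).
Since 407 ≠ 1, base 4 is a Fermat witness: 527 is composite.

407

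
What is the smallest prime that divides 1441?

1441 is odd.
Digit sum 10, not divisible by 3.
Ends in 1: not divisible by 5.
7: 1441 = 7·205 + 6
11: 1441 = 11·131

11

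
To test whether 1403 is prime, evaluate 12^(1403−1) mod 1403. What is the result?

225

12^1 ≡ 12 (mod 1403)
12^2 ≡ 12^2 = 144 ≡ 144 (mod 1403)
12^4 ≡ 144^2 = 20736 ≡ 1094 (mod 1403)
12^8 ≡ 1094^2 = 1196836 ≡ 77 (mod 1403)
12^16 ≡ 77^2 = 5929 ≡ 317 (mod 1403)
12^32 ≡ 317^2 = 100489 ≡ 876 (mod 1403)
12^64 ≡ 876^2 = 767376 ≡ 1338 (mod 1403)
12^128 ≡ 1338^2 = 1790244 ≡ 16 (mod 1403)
12^256 ≡ 16^2 = 256 ≡ 256 (mod 1403)
12^512 ≡ 256^2 = 65536 ≡ 998 (mod 1403)
12^1024 ≡ 998^2 = 996004 ≡ 1277 (mod 1403)
1402 = 1024 + 256 + 64 + 32 + 16 + 8 + 2 in binary powers of 2.
So 12^1402 ≡ 1277 · 256 · 1338 · 876 · 317 · 77 · 144 ≡ 225 (mod 1403).
Since 225 ≠ 1, base 12 is a Fermat witness: 1403 is composite.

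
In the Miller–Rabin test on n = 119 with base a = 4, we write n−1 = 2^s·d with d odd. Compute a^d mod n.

30

119 − 1 = 118 = 2^1 · 59, so d = 59.
4^1 ≡ 4 (mod 119)
4^2 ≡ 4^2 = 16 ≡ 16 (mod 119)
4^4 ≡ 16^2 = 256 ≡ 18 (mod 119)
4^8 ≡ 18^2 = 324 ≡ 86 (mod 119)
4^16 ≡ 86^2 = 7396 ≡ 18 (mod 119)
4^32 ≡ 18^2 = 324 ≡ 86 (mod 119)
59 = 32 + 16 + 8 + 2 + 1 in binary powers of 2.
So 4^59 ≡ 86 · 18 · 86 · 16 · 4 ≡ 30 (mod 119).
Squaring chain: 30; never reaches −1, so base 4 is a Miller–Rabin witness that 119 is composite.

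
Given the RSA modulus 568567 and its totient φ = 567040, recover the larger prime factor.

887

φ(n) = (p−1)(q−1) = n − (p+q) + 1, so p + q = 568567 − 567040 + 1 = 1528.
p and q are the roots of t² − 1528t + 568567 = 0.
Discriminant: 1528² − 4·568567 = 2334784 − 2274268 = 60516; √60516 = 246.
q = (1528 − 246)/2 = 641, p = (1528 + 246)/2 = 887.
Check: 641 · 887 = 568567.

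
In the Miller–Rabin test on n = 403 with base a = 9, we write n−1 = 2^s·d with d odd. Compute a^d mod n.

287

403 − 1 = 402 = 2^1 · 201, so d = 201.
9^1 ≡ 9 (mod 403)
9^2 ≡ 9^2 = 81 ≡ 81 (mod 403)
9^4 ≡ 81^2 = 6561 ≡ 113 (mod 403)
9^8 ≡ 113^2 = 12769 ≡ 276 (mod 403)
9^16 ≡ 276^2 = 76176 ≡ 9 (mod 403)
9^32 ≡ 9^2 = 81 ≡ 81 (mod 403)
9^64 ≡ 81^2 = 6561 ≡ 113 (mod 403)
9^128 ≡ 113^2 = 12769 ≡ 276 (mod 403)
201 = 128 + 64 + 8 + 1 in binary powers of 2.
So 9^201 ≡ 276 · 113 · 276 · 9 ≡ 287 (mod 403).
Squaring chain: 287; never reaches −1, so base 9 is a Miller–Rabin witness that 403 is composite.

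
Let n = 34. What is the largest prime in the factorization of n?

34 = 2 · 17
17 is prime.
So 34 = 2 · 17; the largest prime factor is 17.

17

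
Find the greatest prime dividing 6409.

29

6409 = 13 · 493
493 = 17 · 29
29 is prime.
So 6409 = 13 · 17 · 29; the largest prime factor is 29.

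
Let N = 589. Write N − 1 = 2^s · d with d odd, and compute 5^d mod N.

125

589 − 1 = 588 = 2^2 · 147, so d = 147.
5^1 ≡ 5 (mod 589)
5^2 ≡ 5^2 = 25 ≡ 25 (mod 589)
5^4 ≡ 25^2 = 625 ≡ 36 (mod 589)
5^8 ≡ 36^2 = 1296 ≡ 118 (mod 589)
5^16 ≡ 118^2 = 13924 ≡ 377 (mod 589)
5^32 ≡ 377^2 = 142129 ≡ 180 (mod 589)
5^64 ≡ 180^2 = 32400 ≡ 5 (mod 589)
5^128 ≡ 5^2 = 25 ≡ 25 (mod 589)
147 = 128 + 16 + 2 + 1 in binary powers of 2.
So 5^147 ≡ 25 · 377 · 25 · 5 ≡ 125 (mod 589).
Squaring chain: 125 → 311; never reaches −1, so base 5 is a Miller–Rabin witness that 589 is composite.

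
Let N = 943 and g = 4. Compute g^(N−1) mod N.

4^1 ≡ 4 (mod 943)
4^2 ≡ 4^2 = 16 ≡ 16 (mod 943)
4^4 ≡ 16^2 = 256 ≡ 256 (mod 943)
4^8 ≡ 256^2 = 65536 ≡ 469 (mod 943)
4^16 ≡ 469^2 = 219961 ≡ 242 (mod 943)
4^32 ≡ 242^2 = 58564 ≡ 98 (mod 943)
4^64 ≡ 98^2 = 9604 ≡ 174 (mod 943)
4^128 ≡ 174^2 = 30276 ≡ 100 (mod 943)
4^256 ≡ 100^2 = 10000 ≡ 570 (mod 943)
4^512 ≡ 570^2 = 324900 ≡ 508 (mod 943)
942 = 512 + 256 + 128 + 32 + 8 + 4 + 2 in binary powers of 2.
So 4^942 ≡ 508 · 570 · 100 · 98 · 469 · 256 · 16 ≡ 836 (mod 943).
Since 836 ≠ 1, base 4 is a Fermat witness: 943 is composite.

836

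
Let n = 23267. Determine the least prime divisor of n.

23267 is odd.
Digit sum 20, not divisible by 3.
Ends in 7: not divisible by 5.
7: 23267 = 7·3323 + 6
11: 23267 = 11·2115 + 2
13: 23267 = 13·1789 + 10
17: 23267 = 17·1368 + 11
19: 23267 = 19·1224 + 11
23: 23267 = 23·1011 + 14
29: 23267 = 29·802 + 9
31: 23267 = 31·750 + 17
37: 23267 = 37·628 + 31
41: 23267 = 41·567 + 20
43: 23267 = 43·541 + 4
47: 23267 = 47·495 + 2
53: 23267 = 53·439

53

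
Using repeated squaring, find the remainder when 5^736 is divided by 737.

643

5^1 ≡ 5 (mod 737)
5^2 ≡ 5^2 = 25 ≡ 25 (mod 737)
5^4 ≡ 25^2 = 625 ≡ 625 (mod 737)
5^8 ≡ 625^2 = 390625 ≡ 15 (mod 737)
5^16 ≡ 15^2 = 225 ≡ 225 (mod 737)
5^32 ≡ 225^2 = 50625 ≡ 509 (mod 737)
5^64 ≡ 509^2 = 259081 ≡ 394 (mod 737)
5^128 ≡ 394^2 = 155236 ≡ 466 (mod 737)
5^256 ≡ 466^2 = 217156 ≡ 478 (mod 737)
5^512 ≡ 478^2 = 228484 ≡ 14 (mod 737)
736 = 512 + 128 + 64 + 32 in binary powers of 2.
So 5^736 ≡ 14 · 466 · 394 · 509 ≡ 643 (mod 737).
Since 643 ≠ 1, base 5 is a Fermat witness: 737 is composite.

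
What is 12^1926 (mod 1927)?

1840

12^1 ≡ 12 (mod 1927)
12^2 ≡ 12^2 = 144 ≡ 144 (mod 1927)
12^4 ≡ 144^2 = 20736 ≡ 1466 (mod 1927)
12^8 ≡ 1466^2 = 2149156 ≡ 551 (mod 1927)
12^16 ≡ 551^2 = 303601 ≡ 1062 (mod 1927)
12^32 ≡ 1062^2 = 1127844 ≡ 549 (mod 1927)
12^64 ≡ 549^2 = 301401 ≡ 789 (mod 1927)
12^128 ≡ 789^2 = 622521 ≡ 100 (mod 1927)
12^256 ≡ 100^2 = 10000 ≡ 365 (mod 1927)
12^512 ≡ 365^2 = 133225 ≡ 262 (mod 1927)
12^1024 ≡ 262^2 = 68644 ≡ 1199 (mod 1927)
1926 = 1024 + 512 + 256 + 128 + 4 + 2 in binary powers of 2.
So 12^1926 ≡ 1199 · 262 · 365 · 100 · 1466 · 144 ≡ 1840 (mod 1927).
Since 1840 ≠ 1, base 12 is a Fermat witness: 1927 is composite.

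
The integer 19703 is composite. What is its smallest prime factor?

17

19703 is odd.
Digit sum 20, not divisible by 3.
Ends in 3: not divisible by 5.
7: 19703 = 7·2814 + 5
11: 19703 = 11·1791 + 2
13: 19703 = 13·1515 + 8
17: 19703 = 17·1159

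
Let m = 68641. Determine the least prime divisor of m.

83

68641 is odd.
Digit sum 25, not divisible by 3.
Ends in 1: not divisible by 5.
7: 68641 = 7·9805 + 6
11: 68641 = 11·6240 + 1
13: 68641 = 13·5280 + 1
17: 68641 = 17·4037 + 12
19: 68641 = 19·3612 + 13
23: 68641 = 23·2984 + 9
29: 68641 = 29·2366 + 27
31: 68641 = 31·2214 + 7
37: 68641 = 37·1855 + 6
41: 68641 = 41·1674 + 7
43: 68641 = 43·1596 + 13
47: 68641 = 47·1460 + 21
53: 68641 = 53·1295 + 6
59: 68641 = 59·1163 + 24
61: 68641 = 61·1125 + 16
67: 68641 = 67·1024 + 33
71: 68641 = 71·966 + 55
73: 68641 = 73·940 + 21
79: 68641 = 79·868 + 69
83: 68641 = 83·827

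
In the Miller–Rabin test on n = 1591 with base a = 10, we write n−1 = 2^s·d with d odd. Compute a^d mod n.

1591 − 1 = 1590 = 2^1 · 795, so d = 795.
10^1 ≡ 10 (mod 1591)
10^2 ≡ 10^2 = 100 ≡ 100 (mod 1591)
10^4 ≡ 100^2 = 10000 ≡ 454 (mod 1591)
10^8 ≡ 454^2 = 206116 ≡ 877 (mod 1591)
10^16 ≡ 877^2 = 769129 ≡ 676 (mod 1591)
10^32 ≡ 676^2 = 456976 ≡ 359 (mod 1591)
10^64 ≡ 359^2 = 128881 ≡ 10 (mod 1591)
10^128 ≡ 10^2 = 100 ≡ 100 (mod 1591)
10^256 ≡ 100^2 = 10000 ≡ 454 (mod 1591)
10^512 ≡ 454^2 = 206116 ≡ 877 (mod 1591)
795 = 512 + 256 + 16 + 8 + 2 + 1 in binary powers of 2.
So 10^795 ≡ 877 · 454 · 676 · 877 · 100 · 10 ≡ 778 (mod 1591).
Squaring chain: 778; never reaches −1, so base 10 is a Miller–Rabin witness that 1591 is composite.

778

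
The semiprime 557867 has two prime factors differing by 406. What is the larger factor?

Since p = q + 406, we have 557867 = q(q + 406), so q² + 406q − 557867 = 0.
Discriminant: 406² + 4·557867 = 164836 + 2231468 = 2396304; √2396304 = 1548.
q = (−406 + 1548)/2 = 571, and p = q + 406 = 977.
Check: 571 · 977 = 557867.

977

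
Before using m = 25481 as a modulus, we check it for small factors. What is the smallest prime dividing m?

25481 is odd.
Digit sum 20, not divisible by 3.
Ends in 1: not divisible by 5.
7: 25481 = 7·3640 + 1
11: 25481 = 11·2316 + 5
13: 25481 = 13·1960 + 1
17: 25481 = 17·1498 + 15
19: 25481 = 19·1341 + 2
23: 25481 = 23·1107 + 20
29: 25481 = 29·878 + 19
31: 25481 = 31·821 + 30
37: 25481 = 37·688 + 25
41: 25481 = 41·621 + 20
43: 25481 = 43·592 + 25
47: 25481 = 47·542 + 7
53: 25481 = 53·480 + 41
59: 25481 = 59·431 + 52
61: 25481 = 61·417 + 44
67: 25481 = 67·380 + 21
71: 25481 = 71·358 + 63
73: 25481 = 73·349 + 4
79: 25481 = 79·322 + 43
83: 25481 = 83·307

83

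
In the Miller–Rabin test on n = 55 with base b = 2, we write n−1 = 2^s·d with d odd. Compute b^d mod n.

55 − 1 = 54 = 2^1 · 27, so d = 27.
2^1 ≡ 2 (mod 55)
2^2 ≡ 2^2 = 4 ≡ 4 (mod 55)
2^4 ≡ 4^2 = 16 ≡ 16 (mod 55)
2^8 ≡ 16^2 = 256 ≡ 36 (mod 55)
2^16 ≡ 36^2 = 1296 ≡ 31 (mod 55)
27 = 16 + 8 + 2 + 1 in binary powers of 2.
So 2^27 ≡ 31 · 36 · 4 · 2 ≡ 18 (mod 55).
Squaring chain: 18; never reaches −1, so base 2 is a Miller–Rabin witness that 55 is composite.

18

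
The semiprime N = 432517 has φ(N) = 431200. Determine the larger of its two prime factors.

φ(n) = (p−1)(q−1) = n − (p+q) + 1, so p + q = 432517 − 431200 + 1 = 1318.
p and q are the roots of t² − 1318t + 432517 = 0.
Discriminant: 1318² − 4·432517 = 1737124 − 1730068 = 7056; √7056 = 84.
q = (1318 − 84)/2 = 617, p = (1318 + 84)/2 = 701.
Check: 617 · 701 = 432517.

701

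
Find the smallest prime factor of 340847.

13

340847 is odd.
Digit sum 26, not divisible by 3.
Ends in 7: not divisible by 5.
7: 340847 = 7·48692 + 3
11: 340847 = 11·30986 + 1
13: 340847 = 13·26219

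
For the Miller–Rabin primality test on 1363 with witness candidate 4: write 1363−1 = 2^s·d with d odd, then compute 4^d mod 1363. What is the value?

361

1363 − 1 = 1362 = 2^1 · 681, so d = 681.
4^1 ≡ 4 (mod 1363)
4^2 ≡ 4^2 = 16 ≡ 16 (mod 1363)
4^4 ≡ 16^2 = 256 ≡ 256 (mod 1363)
4^8 ≡ 256^2 = 65536 ≡ 112 (mod 1363)
4^16 ≡ 112^2 = 12544 ≡ 277 (mod 1363)
4^32 ≡ 277^2 = 76729 ≡ 401 (mod 1363)
4^64 ≡ 401^2 = 160801 ≡ 1330 (mod 1363)
4^128 ≡ 1330^2 = 1768900 ≡ 1089 (mod 1363)
4^256 ≡ 1089^2 = 1185921 ≡ 111 (mod 1363)
4^512 ≡ 111^2 = 12321 ≡ 54 (mod 1363)
681 = 512 + 128 + 32 + 8 + 1 in binary powers of 2.
So 4^681 ≡ 54 · 1089 · 401 · 112 · 4 ≡ 361 (mod 1363).
Squaring chain: 361; never reaches −1, so base 4 is a Miller–Rabin witness that 1363 is composite.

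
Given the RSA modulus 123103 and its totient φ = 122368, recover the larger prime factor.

φ(n) = (p−1)(q−1) = n − (p+q) + 1, so p + q = 123103 − 122368 + 1 = 736.
p and q are the roots of t² − 736t + 123103 = 0.
Discriminant: 736² − 4·123103 = 541696 − 492412 = 49284; √49284 = 222.
q = (736 − 222)/2 = 257, p = (736 + 222)/2 = 479.
Check: 257 · 479 = 123103.

479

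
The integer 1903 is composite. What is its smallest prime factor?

1903 is odd.
Digit sum 13, not divisible by 3.
Ends in 3: not divisible by 5.
7: 1903 = 7·271 + 6
11: 1903 = 11·173

11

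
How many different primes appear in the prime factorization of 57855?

57855 = 3 · 19285
19285 = 5 · 3857
3857 = 7 · 551
551 = 19 · 29
57855 = 3 · 5 · 7 · 19 · 29, which has 5 distinct prime factors.

5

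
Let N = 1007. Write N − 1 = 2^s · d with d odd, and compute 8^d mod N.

1007 − 1 = 1006 = 2^1 · 503, so d = 503.
8^1 ≡ 8 (mod 1007)
8^2 ≡ 8^2 = 64 ≡ 64 (mod 1007)
8^4 ≡ 64^2 = 4096 ≡ 68 (mod 1007)
8^8 ≡ 68^2 = 4624 ≡ 596 (mod 1007)
8^16 ≡ 596^2 = 355216 ≡ 752 (mod 1007)
8^32 ≡ 752^2 = 565504 ≡ 577 (mod 1007)
8^64 ≡ 577^2 = 332929 ≡ 619 (mod 1007)
8^128 ≡ 619^2 = 383161 ≡ 501 (mod 1007)
8^256 ≡ 501^2 = 251001 ≡ 258 (mod 1007)
503 = 256 + 128 + 64 + 32 + 16 + 4 + 2 + 1 in binary powers of 2.
So 8^503 ≡ 258 · 501 · 619 · 577 · 752 · 68 · 64 · 8 ≡ 373 (mod 1007).
Squaring chain: 373; never reaches −1, so base 8 is a Miller–Rabin witness that 1007 is composite.

373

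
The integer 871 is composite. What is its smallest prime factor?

871 is odd.
Digit sum 16, not divisible by 3.
Ends in 1: not divisible by 5.
7: 871 = 7·124 + 3
11: 871 = 11·79 + 2
13: 871 = 13·67

13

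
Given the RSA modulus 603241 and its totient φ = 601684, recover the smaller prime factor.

φ(n) = (p−1)(q−1) = n − (p+q) + 1, so p + q = 603241 − 601684 + 1 = 1558.
p and q are the roots of t² − 1558t + 603241 = 0.
Discriminant: 1558² − 4·603241 = 2427364 − 2412964 = 14400; √14400 = 120.
q = (1558 − 120)/2 = 719, p = (1558 + 120)/2 = 839.
Check: 719 · 839 = 603241.

719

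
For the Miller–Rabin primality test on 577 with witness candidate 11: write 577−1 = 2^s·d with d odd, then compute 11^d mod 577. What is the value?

263

577 − 1 = 576 = 2^6 · 9, so d = 9.
11^1 ≡ 11 (mod 577)
11^2 ≡ 11^2 = 121 ≡ 121 (mod 577)
11^4 ≡ 121^2 = 14641 ≡ 216 (mod 577)
11^8 ≡ 216^2 = 46656 ≡ 496 (mod 577)
9 = 8 + 1 in binary powers of 2.
So 11^9 ≡ 496 · 11 ≡ 263 (mod 577).
Squaring chain: 263 → 506 → 425 → 24 → 576 → 1; reaches −1, so base 11 does not prove 577 composite.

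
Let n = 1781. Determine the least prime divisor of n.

1781 is odd.
Digit sum 17, not divisible by 3.
Ends in 1: not divisible by 5.
7: 1781 = 7·254 + 3
11: 1781 = 11·161 + 10
13: 1781 = 13·137

13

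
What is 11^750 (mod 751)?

1

11^1 ≡ 11 (mod 751)
11^2 ≡ 11^2 = 121 ≡ 121 (mod 751)
11^4 ≡ 121^2 = 14641 ≡ 372 (mod 751)
11^8 ≡ 372^2 = 138384 ≡ 200 (mod 751)
11^16 ≡ 200^2 = 40000 ≡ 197 (mod 751)
11^32 ≡ 197^2 = 38809 ≡ 508 (mod 751)
11^64 ≡ 508^2 = 258064 ≡ 471 (mod 751)
11^128 ≡ 471^2 = 221841 ≡ 296 (mod 751)
11^256 ≡ 296^2 = 87616 ≡ 500 (mod 751)
11^512 ≡ 500^2 = 250000 ≡ 668 (mod 751)
750 = 512 + 128 + 64 + 32 + 8 + 4 + 2 in binary powers of 2.
So 11^750 ≡ 668 · 296 · 471 · 508 · 200 · 372 · 121 ≡ 1 (mod 751).
Since the result is 1, base 11 gives no evidence that 751 is composite.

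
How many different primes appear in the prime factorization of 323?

323 = 17 · 19
323 = 17 · 19, which has 2 distinct prime factors.

2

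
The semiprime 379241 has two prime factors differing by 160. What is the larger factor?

Since p = q + 160, we have 379241 = q(q + 160), so q² + 160q − 379241 = 0.
Discriminant: 160² + 4·379241 = 25600 + 1516964 = 1542564; √1542564 = 1242.
q = (−160 + 1242)/2 = 541, and p = q + 160 = 701.
Check: 541 · 701 = 379241.

701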